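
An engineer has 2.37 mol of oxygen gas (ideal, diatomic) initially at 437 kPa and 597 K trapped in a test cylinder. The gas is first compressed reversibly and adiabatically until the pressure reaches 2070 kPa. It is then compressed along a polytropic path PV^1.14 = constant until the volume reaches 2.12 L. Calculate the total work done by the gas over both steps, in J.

V₁ = nRT₁/P₁ = 2.37×8.314×597/437 = 26.9 L.
Step 1 — Adiabatic: T₂/T₁ = (P₂/P₁)^((γ−1)/γ) ⇒ T₂ = 597×(4.74)^0.286 = 931 K; V₂ = 8.86 L.
ΔU = nCvΔT = 2.37×20.8×(931−597) = 16500 J.
Q = 0 for an adiabatic process, so W = −ΔU = -16500 J.
State after step 1: P = 2070 kPa, V = 8.86 L, T = 931 K.
Step 2 — Polytropic n=1.14: T₂ = T₁(V₁/V₂)^(n−1) = 931×(4.18)^0.14 = 1140 K; P₂ = P₁(V₁/V₂)^n = 10600 kPa.
W = (P₁V₁−P₂V₂)/(n−1) = (2070×8.86−10600×2.12)/0.14 = -29100 J.
ΔU = nCvΔT = 2.37×20.8×(1140−931) = 10200 J.
Q = ΔU + W = -18900 J.
Net over both steps: W = -45500 J, Q = -18900 J, ΔU = 26600 J.

-45500 J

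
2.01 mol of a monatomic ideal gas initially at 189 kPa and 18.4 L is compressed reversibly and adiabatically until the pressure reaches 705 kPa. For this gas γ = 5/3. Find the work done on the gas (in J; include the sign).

3620 J

T₁ = P₁V₁/(nR) = 189×18.4/(2.01×8.314) = 208 K.
Adiabatic: T₂/T₁ = (P₂/P₁)^((γ−1)/γ) ⇒ T₂ = 208×(3.73)^0.400 = 352 K; V₂ = 8.35 L.
ΔU = nCvΔT = 2.01×12.5×(352−208) = 3620 J.
Q = 0 for an adiabatic process, so W = −ΔU = -3620 J.
Work done on the gas = −W_by = 3620 J.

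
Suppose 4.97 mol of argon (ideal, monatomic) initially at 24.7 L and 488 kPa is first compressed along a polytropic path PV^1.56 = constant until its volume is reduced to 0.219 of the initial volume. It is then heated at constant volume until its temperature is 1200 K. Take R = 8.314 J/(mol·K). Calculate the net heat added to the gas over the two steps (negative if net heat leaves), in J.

27400 J

T₁ = P₁V₁/(nR) = 488×24.7/(4.97×8.314) = 292 K.
Step 1 — Polytropic n=1.56: T₂ = T₁(V₁/V₂)^(n−1) = 292×(4.57)^0.56 = 683 K; P₂ = P₁(V₁/V₂)^n = 5220 kPa.
W = (P₁V₁−P₂V₂)/(n−1) = (488×24.7−5220×5.41)/0.56 = -28900 J.
ΔU = nCvΔT = 4.97×12.5×(683−292) = 24200 J.
Q = ΔU + W = -4620 J.
State after step 1: P = 5220 kPa, V = 5.41 L, T = 683 K.
Step 2 — Isochoric: V stays 5.41 L; P/T = const ⇒ T₂ = 1200 K, P₂ = 9170 kPa.
W = 0 (no volume change).
ΔU = nCvΔT = 4.97×12.5×(1200−683) = 32100 J.
Q = ΔU = 32100 J.
Net over both steps: W = -28900 J, Q = 27400 J, ΔU = 56300 J.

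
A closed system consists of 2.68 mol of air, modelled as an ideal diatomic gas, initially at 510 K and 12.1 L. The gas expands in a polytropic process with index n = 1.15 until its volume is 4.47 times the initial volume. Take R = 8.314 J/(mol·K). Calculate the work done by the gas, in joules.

15200 J

P₁ = nRT₁/V₁ = 2.68×8.314×510/12.1 = 939 kPa.
Polytropic n=1.15: T₂ = T₁(V₁/V₂)^(n−1) = 510×(0.224)^0.15 = 407 K; P₂ = P₁(V₁/V₂)^n = 168 kPa.
W = (P₁V₁−P₂V₂)/(n−1) = (939×12.1−168×54.1)/0.15 = 15200 J.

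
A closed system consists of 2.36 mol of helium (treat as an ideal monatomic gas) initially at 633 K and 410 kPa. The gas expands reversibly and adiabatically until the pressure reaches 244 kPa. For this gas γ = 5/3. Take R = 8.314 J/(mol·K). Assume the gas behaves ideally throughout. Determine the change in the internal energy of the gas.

-3490 J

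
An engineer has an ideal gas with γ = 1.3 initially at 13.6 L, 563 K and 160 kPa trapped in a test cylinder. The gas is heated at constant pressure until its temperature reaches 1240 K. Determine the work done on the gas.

n = P₁V₁/(RT₁) = 160×13.6/(8.314×563) = 0.465 mol.
Isobaric: P stays 160 kPa; V/T = const ⇒ T₂ = 1240 K, V₂ = 30.0 L.
W = PΔV = 160×(30.0−13.6) kPa·L = 2620 J.
Work done on the gas = −W_by = -2620 J.

-2620 J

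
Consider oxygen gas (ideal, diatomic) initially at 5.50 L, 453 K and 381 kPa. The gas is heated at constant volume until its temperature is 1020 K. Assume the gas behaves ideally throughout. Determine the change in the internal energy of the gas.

6560 J

n = P₁V₁/(RT₁) = 381×5.50/(8.314×453) = 0.556 mol.
Isochoric: V stays 5.50 L; P/T = const ⇒ T₂ = 1020 K, P₂ = 858 kPa.
For an ideal gas ΔU = nCvΔT with Cv = (5/2)R = 20.8 J/(mol·K).
ΔU = 0.556×20.8×(1020−453) = 6560 J.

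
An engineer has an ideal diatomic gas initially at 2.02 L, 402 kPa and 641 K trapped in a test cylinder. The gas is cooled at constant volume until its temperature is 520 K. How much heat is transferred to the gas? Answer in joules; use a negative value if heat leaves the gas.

-383 J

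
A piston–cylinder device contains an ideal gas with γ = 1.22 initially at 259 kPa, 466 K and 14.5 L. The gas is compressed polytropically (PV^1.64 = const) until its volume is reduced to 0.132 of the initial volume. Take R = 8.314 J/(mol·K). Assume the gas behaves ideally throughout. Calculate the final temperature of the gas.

Polytropic n=1.64: T₂ = T₁(V₁/V₂)^(n−1) = 466×(7.58)^0.64 = 1700 K; P₂ = P₁(V₁/V₂)^n = 7170 kPa.

1700 K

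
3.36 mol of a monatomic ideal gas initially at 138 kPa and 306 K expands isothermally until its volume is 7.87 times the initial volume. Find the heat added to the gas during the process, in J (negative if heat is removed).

V₁ = nRT₁/P₁ = 3.36×8.314×306/138 = 61.9 L.
Isothermal: T stays 306 K; PV = const ⇒ V₂ = 487 L, P₂ = 17.5 kPa.
ΔU = 0 (ideal gas, T constant).
W = nRT ln(V₂/V₁) = 3.36×8.314×306×ln(7.87) = 17600 J.
Q = ΔU + W = 17600 J.

17600 J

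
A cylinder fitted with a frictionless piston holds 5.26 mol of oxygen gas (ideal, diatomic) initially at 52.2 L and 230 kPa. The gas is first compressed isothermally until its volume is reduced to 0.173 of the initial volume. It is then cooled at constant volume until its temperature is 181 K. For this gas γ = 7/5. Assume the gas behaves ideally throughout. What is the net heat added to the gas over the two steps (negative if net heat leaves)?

-31300 J

T₁ = P₁V₁/(nR) = 230×52.2/(5.26×8.314) = 275 K.
Step 1 — Isothermal: T stays 275 K; PV = const ⇒ V₂ = 9.03 L, P₂ = 1330 kPa.
ΔU = 0 (ideal gas, T constant).
W = nRT ln(V₂/V₁) = 5.26×8.314×275×ln(0.173) = -21100 J.
Q = ΔU + W = -21100 J.
State after step 1: P = 1330 kPa, V = 9.03 L, T = 275 K.
Step 2 — Isochoric: V stays 9.03 L; P/T = const ⇒ T₂ = 181 K, P₂ = 877 kPa.
W = 0 (no volume change).
ΔU = nCvΔT = 5.26×20.8×(181−275) = -10200 J.
Q = ΔU = -10200 J.
Net over both steps: W = -21100 J, Q = -31300 J, ΔU = -10200 J.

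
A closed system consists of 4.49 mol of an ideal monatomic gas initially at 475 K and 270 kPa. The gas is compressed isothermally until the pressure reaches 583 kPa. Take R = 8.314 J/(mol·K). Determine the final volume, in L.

V₁ = nRT₁/P₁ = 4.49×8.314×475/270 = 65.7 L.
Isothermal: T stays 475 K; PV = const ⇒ V₂ = 30.4 L, P₂ = 583 kPa.

30.4 L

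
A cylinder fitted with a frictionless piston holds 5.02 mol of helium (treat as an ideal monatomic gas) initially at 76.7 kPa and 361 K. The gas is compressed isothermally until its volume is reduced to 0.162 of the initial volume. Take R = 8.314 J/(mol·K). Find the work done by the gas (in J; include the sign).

V₁ = nRT₁/P₁ = 5.02×8.314×361/76.7 = 196 L.
Isothermal: T stays 361 K; PV = const ⇒ V₂ = 31.8 L, P₂ = 473 kPa.
W = nRT ln(V₂/V₁) = 5.02×8.314×361×ln(0.162) = -27400 J.

-27400 J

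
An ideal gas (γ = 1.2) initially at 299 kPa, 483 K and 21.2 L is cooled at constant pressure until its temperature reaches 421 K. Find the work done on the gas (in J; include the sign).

814 J

n = P₁V₁/(RT₁) = 299×21.2/(8.314×483) = 1.58 mol.
Isobaric: P stays 299 kPa; V/T = const ⇒ T₂ = 421 K, V₂ = 18.5 L.
W = PΔV = 299×(18.5−21.2) kPa·L = -814 J.
Work done on the gas = −W_by = 814 J.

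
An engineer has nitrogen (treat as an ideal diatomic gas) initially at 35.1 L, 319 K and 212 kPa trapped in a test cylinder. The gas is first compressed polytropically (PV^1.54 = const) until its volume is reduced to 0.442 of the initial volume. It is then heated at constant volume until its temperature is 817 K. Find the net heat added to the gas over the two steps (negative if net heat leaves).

21400 J

n = P₁V₁/(RT₁) = 212×35.1/(8.314×319) = 2.81 mol.
Step 1 — Polytropic n=1.54: T₂ = T₁(V₁/V₂)^(n−1) = 319×(2.26)^0.54 = 496 K; P₂ = P₁(V₁/V₂)^n = 745 kPa.
W = (P₁V₁−P₂V₂)/(n−1) = (212×35.1−745×15.5)/0.54 = -7640 J.
ΔU = nCvΔT = 2.81×20.8×(496−319) = 10300 J.
Q = ΔU + W = 2670 J.
State after step 1: P = 745 kPa, V = 15.5 L, T = 496 K.
Step 2 — Isochoric: V stays 15.5 L; P/T = const ⇒ T₂ = 817 K, P₂ = 1230 kPa.
W = 0 (no volume change).
ΔU = nCvΔT = 2.81×20.8×(817−496) = 18700 J.
Q = ΔU = 18700 J.
Net over both steps: W = -7640 J, Q = 21400 J, ΔU = 29000 J.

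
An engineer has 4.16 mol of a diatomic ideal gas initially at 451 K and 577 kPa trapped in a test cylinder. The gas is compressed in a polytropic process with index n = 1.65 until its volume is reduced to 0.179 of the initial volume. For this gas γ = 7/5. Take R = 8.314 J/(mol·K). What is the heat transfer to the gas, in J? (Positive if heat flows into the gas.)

V₁ = nRT₁/P₁ = 4.16×8.314×451/577 = 27.0 L.
Polytropic n=1.65: T₂ = T₁(V₁/V₂)^(n−1) = 451×(5.59)^0.65 = 1380 K; P₂ = P₁(V₁/V₂)^n = 9860 kPa.
W = (P₁V₁−P₂V₂)/(n−1) = (577×27.0−9860×4.84)/0.65 = -49400 J.
ΔU = nCvΔT = 4.16×20.8×(1380−451) = 80300 J.
Q = ΔU + W = 30900 J.

30900 J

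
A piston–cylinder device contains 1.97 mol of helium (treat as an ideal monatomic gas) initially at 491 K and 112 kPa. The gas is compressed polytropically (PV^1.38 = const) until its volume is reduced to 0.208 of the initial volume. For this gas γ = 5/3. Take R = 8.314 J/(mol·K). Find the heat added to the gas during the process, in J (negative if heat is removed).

V₁ = nRT₁/P₁ = 1.97×8.314×491/112 = 71.8 L.
Polytropic n=1.38: T₂ = T₁(V₁/V₂)^(n−1) = 491×(4.81)^0.38 = 892 K; P₂ = P₁(V₁/V₂)^n = 978 kPa.
W = (P₁V₁−P₂V₂)/(n−1) = (112×71.8−978×14.9)/0.38 = -17300 J.
ΔU = nCvΔT = 1.97×12.5×(892−491) = 9840 J.
Q = ΔU + W = -7430 J.

-7430 J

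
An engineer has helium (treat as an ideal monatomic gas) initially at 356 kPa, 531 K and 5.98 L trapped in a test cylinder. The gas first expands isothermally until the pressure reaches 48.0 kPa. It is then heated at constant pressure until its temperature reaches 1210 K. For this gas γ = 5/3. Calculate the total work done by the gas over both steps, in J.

6990 J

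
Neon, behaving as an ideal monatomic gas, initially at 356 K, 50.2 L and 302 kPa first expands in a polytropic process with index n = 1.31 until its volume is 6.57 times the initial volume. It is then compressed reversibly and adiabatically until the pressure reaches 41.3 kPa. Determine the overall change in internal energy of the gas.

-7390 J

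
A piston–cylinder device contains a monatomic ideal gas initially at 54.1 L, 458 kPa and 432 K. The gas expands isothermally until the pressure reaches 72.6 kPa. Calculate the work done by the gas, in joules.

45600 J

n = P₁V₁/(RT₁) = 458×54.1/(8.314×432) = 6.90 mol.
Isothermal: T stays 432 K; PV = const ⇒ V₂ = 341 L, P₂ = 72.6 kPa.
W = nRT ln(V₂/V₁) = 6.90×8.314×432×ln(6.31) = 45600 J.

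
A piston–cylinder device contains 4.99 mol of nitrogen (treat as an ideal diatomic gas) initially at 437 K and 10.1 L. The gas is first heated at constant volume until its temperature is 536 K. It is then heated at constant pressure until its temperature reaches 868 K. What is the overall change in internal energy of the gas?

P₁ = nRT₁/V₁ = 4.99×8.314×437/10.1 = 1800 kPa.
Step 1 — Isochoric: V stays 10.1 L; P/T = const ⇒ T₂ = 536 K, P₂ = 2200 kPa.
W = 0 (no volume change).
ΔU = nCvΔT = 4.99×20.8×(536−437) = 10300 J.
Q = ΔU = 10300 J.
State after step 1: P = 2200 kPa, V = 10.1 L, T = 536 K.
Step 2 — Isobaric: P stays 2200 kPa; V/T = const ⇒ T₂ = 868 K, V₂ = 16.4 L.
W = PΔV = 2200×(16.4−10.1) kPa·L = 13800 J.
ΔU = nCvΔT = 4.99×20.8×(868−536) = 34400 J.
Q = ΔU + W = nCpΔT = 48200 J.
Net over both steps: W = 13800 J, Q = 58500 J, ΔU = 44700 J.

44700 J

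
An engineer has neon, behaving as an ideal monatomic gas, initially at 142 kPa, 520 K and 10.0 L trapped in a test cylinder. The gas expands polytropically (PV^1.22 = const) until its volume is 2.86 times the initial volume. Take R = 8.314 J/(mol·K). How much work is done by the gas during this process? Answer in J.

1330 J

n = P₁V₁/(RT₁) = 142×10.0/(8.314×520) = 0.328 mol.
Polytropic n=1.22: T₂ = T₁(V₁/V₂)^(n−1) = 520×(0.350)^0.22 = 413 K; P₂ = P₁(V₁/V₂)^n = 39.4 kPa.
W = (P₁V₁−P₂V₂)/(n−1) = (142×10.0−39.4×28.6)/0.22 = 1330 J.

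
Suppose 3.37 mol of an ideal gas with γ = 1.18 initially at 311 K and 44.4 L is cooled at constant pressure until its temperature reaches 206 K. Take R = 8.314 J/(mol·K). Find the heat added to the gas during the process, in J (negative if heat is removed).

-19300 J

P₁ = nRT₁/V₁ = 3.37×8.314×311/44.4 = 196 kPa.
Isobaric: P stays 196 kPa; V/T = const ⇒ T₂ = 206 K, V₂ = 29.4 L.
W = PΔV = 196×(29.4−44.4) kPa·L = -2940 J.
ΔU = nCvΔT = 3.37×46.2×(206−311) = -16300 J.
Q = ΔU + W = nCpΔT = -19300 J.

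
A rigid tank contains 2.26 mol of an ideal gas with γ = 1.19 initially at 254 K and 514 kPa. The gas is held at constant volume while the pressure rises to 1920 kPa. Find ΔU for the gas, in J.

V₁ = nRT₁/P₁ = 2.26×8.314×254/514 = 9.29 L.
Isochoric: V stays 9.29 L; P/T = const ⇒ T₂ = 949 K, P₂ = 1920 kPa.
For an ideal gas ΔU = nCvΔT with Cv = R/(γ−1) = 43.8 J/(mol·K).
ΔU = 2.26×43.8×(949−254) = 68700 J.

68700 J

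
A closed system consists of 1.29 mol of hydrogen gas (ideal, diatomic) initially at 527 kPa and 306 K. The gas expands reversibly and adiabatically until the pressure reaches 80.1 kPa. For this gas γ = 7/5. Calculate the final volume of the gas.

V₁ = nRT₁/P₁ = 1.29×8.314×306/527 = 6.23 L.
Adiabatic: T₂/T₁ = (P₂/P₁)^((γ−1)/γ) ⇒ T₂ = 306×(0.152)^0.286 = 179 K; V₂ = 23.9 L.

23.9 L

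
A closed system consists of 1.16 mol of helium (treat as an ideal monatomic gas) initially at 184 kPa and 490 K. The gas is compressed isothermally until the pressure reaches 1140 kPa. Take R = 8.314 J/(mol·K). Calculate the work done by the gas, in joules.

V₁ = nRT₁/P₁ = 1.16×8.314×490/184 = 25.7 L.
Isothermal: T stays 490 K; PV = const ⇒ V₂ = 4.15 L, P₂ = 1140 kPa.
W = nRT ln(V₂/V₁) = 1.16×8.314×490×ln(0.161) = -8620 J.

-8620 J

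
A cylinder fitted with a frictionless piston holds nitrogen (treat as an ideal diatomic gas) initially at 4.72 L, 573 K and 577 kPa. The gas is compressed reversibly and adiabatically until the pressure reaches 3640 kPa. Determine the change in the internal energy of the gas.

4720 J

n = P₁V₁/(RT₁) = 577×4.72/(8.314×573) = 0.572 mol.
Adiabatic: T₂/T₁ = (P₂/P₁)^((γ−1)/γ) ⇒ T₂ = 573×(6.31)^0.286 = 970 K; V₂ = 1.27 L.
For an ideal gas ΔU = nCvΔT with Cv = (5/2)R = 20.8 J/(mol·K).
ΔU = 0.572×20.8×(970−573) = 4720 J.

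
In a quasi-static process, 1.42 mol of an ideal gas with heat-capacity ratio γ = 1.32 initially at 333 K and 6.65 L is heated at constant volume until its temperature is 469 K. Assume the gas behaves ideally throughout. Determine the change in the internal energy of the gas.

5020 J

P₁ = nRT₁/V₁ = 1.42×8.314×333/6.65 = 591 kPa.
Isochoric: V stays 6.65 L; P/T = const ⇒ T₂ = 469 K, P₂ = 833 kPa.
For an ideal gas ΔU = nCvΔT with Cv = R/(γ−1) = 26.0 J/(mol·K).
ΔU = 1.42×26.0×(469−333) = 5020 J.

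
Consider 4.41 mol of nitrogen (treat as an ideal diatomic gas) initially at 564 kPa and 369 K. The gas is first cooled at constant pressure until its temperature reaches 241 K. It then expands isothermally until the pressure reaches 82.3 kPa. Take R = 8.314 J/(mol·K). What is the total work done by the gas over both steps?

12300 J

V₁ = nRT₁/P₁ = 4.41×8.314×369/564 = 24.0 L.
Step 1 — Isobaric: P stays 564 kPa; V/T = const ⇒ T₂ = 241 K, V₂ = 15.7 L.
W = PΔV = 564×(15.7−24.0) kPa·L = -4690 J.
ΔU = nCvΔT = 4.41×20.8×(241−369) = -11700 J.
Q = ΔU + W = nCpΔT = -16400 J.
State after step 1: P = 564 kPa, V = 15.7 L, T = 241 K.
Step 2 — Isothermal: T stays 241 K; PV = const ⇒ V₂ = 107 L, P₂ = 82.3 kPa.
ΔU = 0 (ideal gas, T constant).
W = nRT ln(V₂/V₁) = 4.41×8.314×241×ln(6.85) = 17000 J.
Q = ΔU + W = 17000 J.
Net over both steps: W = 12300 J, Q = 581 J, ΔU = -11700 J.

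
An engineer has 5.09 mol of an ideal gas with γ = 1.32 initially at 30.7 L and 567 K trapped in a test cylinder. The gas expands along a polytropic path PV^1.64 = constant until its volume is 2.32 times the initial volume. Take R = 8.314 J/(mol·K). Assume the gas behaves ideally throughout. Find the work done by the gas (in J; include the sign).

15600 J

P₁ = nRT₁/V₁ = 5.09×8.314×567/30.7 = 782 kPa.
Polytropic n=1.64: T₂ = T₁(V₁/V₂)^(n−1) = 567×(0.431)^0.64 = 331 K; P₂ = P₁(V₁/V₂)^n = 197 kPa.
W = (P₁V₁−P₂V₂)/(n−1) = (782×30.7−197×71.2)/0.64 = 15600 J.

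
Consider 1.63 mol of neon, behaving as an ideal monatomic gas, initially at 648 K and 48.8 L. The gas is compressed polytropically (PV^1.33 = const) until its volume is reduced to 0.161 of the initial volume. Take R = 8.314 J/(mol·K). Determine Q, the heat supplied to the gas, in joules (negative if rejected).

P₁ = nRT₁/V₁ = 1.63×8.314×648/48.8 = 180 kPa.
Polytropic n=1.33: T₂ = T₁(V₁/V₂)^(n−1) = 648×(6.21)^0.33 = 1180 K; P₂ = P₁(V₁/V₂)^n = 2040 kPa.
W = (P₁V₁−P₂V₂)/(n−1) = (180×48.8−2040×7.86)/0.33 = -22000 J.
ΔU = nCvΔT = 1.63×12.5×(1180−648) = 10900 J.
Q = ΔU + W = -11100 J.

-11100 J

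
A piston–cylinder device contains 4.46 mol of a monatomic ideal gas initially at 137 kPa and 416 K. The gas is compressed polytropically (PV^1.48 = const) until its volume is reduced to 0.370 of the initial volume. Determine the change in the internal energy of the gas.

V₁ = nRT₁/P₁ = 4.46×8.314×416/137 = 113 L.
Polytropic n=1.48: T₂ = T₁(V₁/V₂)^(n−1) = 416×(2.70)^0.48 = 670 K; P₂ = P₁(V₁/V₂)^n = 597 kPa.
For an ideal gas ΔU = nCvΔT with Cv = (3/2)R = 12.5 J/(mol·K).
ΔU = 4.46×12.5×(670−416) = 14200 J.

14200 J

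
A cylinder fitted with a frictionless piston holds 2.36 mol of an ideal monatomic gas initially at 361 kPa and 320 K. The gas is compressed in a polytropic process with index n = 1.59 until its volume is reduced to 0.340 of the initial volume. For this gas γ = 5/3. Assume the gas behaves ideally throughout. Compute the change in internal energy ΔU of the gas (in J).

8380 J

V₁ = nRT₁/P₁ = 2.36×8.314×320/361 = 17.4 L.
Polytropic n=1.59: T₂ = T₁(V₁/V₂)^(n−1) = 320×(2.94)^0.59 = 605 K; P₂ = P₁(V₁/V₂)^n = 2010 kPa.
For an ideal gas ΔU = nCvΔT with Cv = (3/2)R = 12.5 J/(mol·K).
ΔU = 2.36×12.5×(605−320) = 8380 J.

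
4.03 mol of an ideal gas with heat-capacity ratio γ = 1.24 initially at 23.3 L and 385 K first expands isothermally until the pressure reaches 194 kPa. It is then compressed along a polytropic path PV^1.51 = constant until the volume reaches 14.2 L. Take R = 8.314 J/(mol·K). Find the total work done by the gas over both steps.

-16800 J

P₁ = nRT₁/V₁ = 4.03×8.314×385/23.3 = 554 kPa.
Step 1 — Isothermal: T stays 385 K; PV = const ⇒ V₂ = 66.5 L, P₂ = 194 kPa.
ΔU = 0 (ideal gas, T constant).
W = nRT ln(V₂/V₁) = 4.03×8.314×385×ln(2.85) = 13500 J.
Q = ΔU + W = 13500 J.
State after step 1: P = 194 kPa, V = 66.5 L, T = 385 K.
Step 2 — Polytropic n=1.51: T₂ = T₁(V₁/V₂)^(n−1) = 385×(4.68)^0.51 = 846 K; P₂ = P₁(V₁/V₂)^n = 2000 kPa.
W = (P₁V₁−P₂V₂)/(n−1) = (194×66.5−2000×14.2)/0.51 = -30300 J.
ΔU = nCvΔT = 4.03×34.6×(846−385) = 64400 J.
Q = ΔU + W = 34100 J.
Net over both steps: W = -16800 J, Q = 47600 J, ΔU = 64400 J.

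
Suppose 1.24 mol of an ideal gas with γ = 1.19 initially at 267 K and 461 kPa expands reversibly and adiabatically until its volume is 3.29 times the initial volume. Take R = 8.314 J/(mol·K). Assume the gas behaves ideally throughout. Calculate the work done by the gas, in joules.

2930 J

V₁ = nRT₁/P₁ = 1.24×8.314×267/461 = 5.97 L.
Adiabatic: TV^(γ−1) = const ⇒ T₂ = 267×(0.304)^0.190 = 213 K; PV^γ = const ⇒ P₂ = 112 kPa.
ΔU = nCvΔT = 1.24×43.8×(213−267) = -2930 J.
Q = 0 for an adiabatic process, so W = −ΔU = 2930 J.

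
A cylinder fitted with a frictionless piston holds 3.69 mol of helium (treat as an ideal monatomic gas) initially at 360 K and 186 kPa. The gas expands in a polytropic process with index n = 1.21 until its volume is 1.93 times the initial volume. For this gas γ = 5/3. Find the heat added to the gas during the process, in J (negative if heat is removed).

4650 J

V₁ = nRT₁/P₁ = 3.69×8.314×360/186 = 59.4 L.
Polytropic n=1.21: T₂ = T₁(V₁/V₂)^(n−1) = 360×(0.518)^0.21 = 314 K; P₂ = P₁(V₁/V₂)^n = 83.9 kPa.
W = (P₁V₁−P₂V₂)/(n−1) = (186×59.4−83.9×115)/0.21 = 6780 J.
ΔU = nCvΔT = 3.69×12.5×(314−360) = -2140 J.
Q = ΔU + W = 4650 J.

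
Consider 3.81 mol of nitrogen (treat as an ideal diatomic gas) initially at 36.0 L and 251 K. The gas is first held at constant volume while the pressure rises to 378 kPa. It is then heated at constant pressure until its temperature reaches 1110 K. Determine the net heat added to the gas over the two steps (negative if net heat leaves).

P₁ = nRT₁/V₁ = 3.81×8.314×251/36.0 = 221 kPa.
Step 1 — Isochoric: V stays 36.0 L; P/T = const ⇒ T₂ = 430 K, P₂ = 378 kPa.
W = 0 (no volume change).
ΔU = nCvΔT = 3.81×20.8×(430−251) = 14100 J.
Q = ΔU = 14100 J.
State after step 1: P = 378 kPa, V = 36.0 L, T = 430 K.
Step 2 — Isobaric: P stays 378 kPa; V/T = const ⇒ T₂ = 1110 K, V₂ = 93.0 L.
W = PΔV = 378×(93.0−36.0) kPa·L = 21600 J.
ΔU = nCvΔT = 3.81×20.8×(1110−430) = 53900 J.
Q = ΔU + W = nCpΔT = 75400 J.
Net over both steps: W = 21600 J, Q = 89600 J, ΔU = 68000 J.

89600 J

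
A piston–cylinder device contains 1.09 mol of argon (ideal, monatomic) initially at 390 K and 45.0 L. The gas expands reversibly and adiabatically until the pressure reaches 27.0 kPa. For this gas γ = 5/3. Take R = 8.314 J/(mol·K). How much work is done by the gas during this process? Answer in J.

P₁ = nRT₁/V₁ = 1.09×8.314×390/45.0 = 78.5 kPa.
Adiabatic: T₂/T₁ = (P₂/P₁)^((γ−1)/γ) ⇒ T₂ = 390×(0.344)^0.400 = 254 K; V₂ = 85.4 L.
ΔU = nCvΔT = 1.09×12.5×(254−390) = -1840 J.
Q = 0 for an adiabatic process, so W = −ΔU = 1840 J.

1840 J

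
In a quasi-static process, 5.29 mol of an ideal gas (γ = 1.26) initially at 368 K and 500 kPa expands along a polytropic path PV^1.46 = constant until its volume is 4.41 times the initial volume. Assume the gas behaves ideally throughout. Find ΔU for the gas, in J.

-30800 J

V₁ = nRT₁/P₁ = 5.29×8.314×368/500 = 32.4 L.
Polytropic n=1.46: T₂ = T₁(V₁/V₂)^(n−1) = 368×(0.227)^0.46 = 186 K; P₂ = P₁(V₁/V₂)^n = 57.3 kPa.
For an ideal gas ΔU = nCvΔT with Cv = R/(γ−1) = 32.0 J/(mol·K).
ΔU = 5.29×32.0×(186−368) = -30800 J.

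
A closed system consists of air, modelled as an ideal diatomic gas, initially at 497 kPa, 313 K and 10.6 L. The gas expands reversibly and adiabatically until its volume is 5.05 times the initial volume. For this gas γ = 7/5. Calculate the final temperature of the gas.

Adiabatic: TV^(γ−1) = const ⇒ T₂ = 313×(0.198)^0.400 = 164 K; PV^γ = const ⇒ P₂ = 51.5 kPa.

164 K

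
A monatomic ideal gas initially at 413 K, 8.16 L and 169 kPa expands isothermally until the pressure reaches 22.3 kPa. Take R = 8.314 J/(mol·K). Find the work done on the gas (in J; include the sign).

-2790 J

n = P₁V₁/(RT₁) = 169×8.16/(8.314×413) = 0.402 mol.
Isothermal: T stays 413 K; PV = const ⇒ V₂ = 61.8 L, P₂ = 22.3 kPa.
W = nRT ln(V₂/V₁) = 0.402×8.314×413×ln(7.58) = 2790 J.
Work done on the gas = −W_by = -2790 J.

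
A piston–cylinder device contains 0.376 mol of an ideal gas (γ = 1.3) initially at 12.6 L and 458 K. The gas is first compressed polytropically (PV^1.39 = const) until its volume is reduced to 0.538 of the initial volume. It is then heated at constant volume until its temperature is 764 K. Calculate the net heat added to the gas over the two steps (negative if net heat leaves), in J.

P₁ = nRT₁/V₁ = 0.376×8.314×458/12.6 = 114 kPa.
Step 1 — Polytropic n=1.39: T₂ = T₁(V₁/V₂)^(n−1) = 458×(1.86)^0.39 = 583 K; P₂ = P₁(V₁/V₂)^n = 269 kPa.
W = (P₁V₁−P₂V₂)/(n−1) = (114×12.6−269×6.78)/0.39 = -1000 J.
ΔU = nCvΔT = 0.376×27.7×(583−458) = 1310 J.
Q = ΔU + W = 301 J.
State after step 1: P = 269 kPa, V = 6.78 L, T = 583 K.
Step 2 — Isochoric: V stays 6.78 L; P/T = const ⇒ T₂ = 764 K, P₂ = 352 kPa.
W = 0 (no volume change).
ΔU = nCvΔT = 0.376×27.7×(764−583) = 1880 J.
Q = ΔU = 1880 J.
Net over both steps: W = -1000 J, Q = 2180 J, ΔU = 3190 J.

2180 J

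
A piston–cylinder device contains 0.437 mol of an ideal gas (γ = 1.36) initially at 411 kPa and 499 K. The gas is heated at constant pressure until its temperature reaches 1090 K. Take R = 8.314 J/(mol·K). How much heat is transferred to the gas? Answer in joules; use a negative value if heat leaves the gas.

V₁ = nRT₁/P₁ = 0.437×8.314×499/411 = 4.41 L.
Isobaric: P stays 411 kPa; V/T = const ⇒ T₂ = 1090 K, V₂ = 9.64 L.
W = PΔV = 411×(9.64−4.41) kPa·L = 2150 J.
ΔU = nCvΔT = 0.437×23.1×(1090−499) = 5960 J.
Q = ΔU + W = nCpΔT = 8110 J.

8110 J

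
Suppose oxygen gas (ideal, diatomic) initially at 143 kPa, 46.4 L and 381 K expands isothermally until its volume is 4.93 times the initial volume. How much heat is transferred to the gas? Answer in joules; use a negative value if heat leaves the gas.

10600 J

n = P₁V₁/(RT₁) = 143×46.4/(8.314×381) = 2.09 mol.
Isothermal: T stays 381 K; PV = const ⇒ V₂ = 229 L, P₂ = 29.0 kPa.
ΔU = 0 (ideal gas, T constant).
W = nRT ln(V₂/V₁) = 2.09×8.314×381×ln(4.93) = 10600 J.
Q = ΔU + W = 10600 J.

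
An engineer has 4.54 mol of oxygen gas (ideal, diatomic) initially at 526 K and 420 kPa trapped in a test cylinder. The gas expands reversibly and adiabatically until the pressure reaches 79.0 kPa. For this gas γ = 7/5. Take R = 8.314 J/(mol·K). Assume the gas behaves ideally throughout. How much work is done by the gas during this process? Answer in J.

V₁ = nRT₁/P₁ = 4.54×8.314×526/420 = 47.3 L.
Adiabatic: T₂/T₁ = (P₂/P₁)^((γ−1)/γ) ⇒ T₂ = 526×(0.188)^0.286 = 326 K; V₂ = 156 L.
ΔU = nCvΔT = 4.54×20.8×(326−526) = -18800 J.
Q = 0 for an adiabatic process, so W = −ΔU = 18800 J.

18800 J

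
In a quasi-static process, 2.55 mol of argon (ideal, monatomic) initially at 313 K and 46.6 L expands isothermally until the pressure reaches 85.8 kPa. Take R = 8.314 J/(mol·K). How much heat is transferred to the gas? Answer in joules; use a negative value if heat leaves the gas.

P₁ = nRT₁/V₁ = 2.55×8.314×313/46.6 = 142 kPa.
Isothermal: T stays 313 K; PV = const ⇒ V₂ = 77.3 L, P₂ = 85.8 kPa.
ΔU = 0 (ideal gas, T constant).
W = nRT ln(V₂/V₁) = 2.55×8.314×313×ln(1.66) = 3360 J.
Q = ΔU + W = 3360 J.

3360 J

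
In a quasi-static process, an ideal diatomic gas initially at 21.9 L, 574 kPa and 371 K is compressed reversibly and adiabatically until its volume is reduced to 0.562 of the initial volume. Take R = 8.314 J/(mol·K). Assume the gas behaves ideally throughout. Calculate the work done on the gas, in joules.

8150 J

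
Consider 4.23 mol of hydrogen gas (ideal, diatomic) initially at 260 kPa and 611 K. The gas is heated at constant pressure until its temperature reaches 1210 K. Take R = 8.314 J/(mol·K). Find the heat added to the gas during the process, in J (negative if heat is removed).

V₁ = nRT₁/P₁ = 4.23×8.314×611/260 = 82.6 L.
Isobaric: P stays 260 kPa; V/T = const ⇒ T₂ = 1210 K, V₂ = 164 L.
W = PΔV = 260×(164−82.6) kPa·L = 21100 J.
ΔU = nCvΔT = 4.23×20.8×(1210−611) = 52700 J.
Q = ΔU + W = nCpΔT = 73700 J.

73700 J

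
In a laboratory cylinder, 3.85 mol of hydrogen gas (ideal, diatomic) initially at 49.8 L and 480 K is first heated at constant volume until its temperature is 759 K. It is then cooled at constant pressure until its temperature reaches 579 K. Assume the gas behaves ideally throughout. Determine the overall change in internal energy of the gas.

7920 J

P₁ = nRT₁/V₁ = 3.85×8.314×480/49.8 = 309 kPa.
Step 1 — Isochoric: V stays 49.8 L; P/T = const ⇒ T₂ = 759 K, P₂ = 488 kPa.
W = 0 (no volume change).
ΔU = nCvΔT = 3.85×20.8×(759−480) = 22300 J.
Q = ΔU = 22300 J.
State after step 1: P = 488 kPa, V = 49.8 L, T = 759 K.
Step 2 — Isobaric: P stays 488 kPa; V/T = const ⇒ T₂ = 579 K, V₂ = 38.0 L.
W = PΔV = 488×(38.0−49.8) kPa·L = -5760 J.
ΔU = nCvΔT = 3.85×20.8×(579−759) = -14400 J.
Q = ΔU + W = nCpΔT = -20200 J.
Net over both steps: W = -5760 J, Q = 2160 J, ΔU = 7920 J.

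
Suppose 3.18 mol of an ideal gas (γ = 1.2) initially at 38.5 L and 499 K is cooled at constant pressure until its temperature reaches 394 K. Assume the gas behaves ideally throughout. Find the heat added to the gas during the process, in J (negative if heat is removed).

-16700 J

P₁ = nRT₁/V₁ = 3.18×8.314×499/38.5 = 343 kPa.
Isobaric: P stays 343 kPa; V/T = const ⇒ T₂ = 394 K, V₂ = 30.4 L.
W = PΔV = 343×(30.4−38.5) kPa·L = -2780 J.
ΔU = nCvΔT = 3.18×41.6×(394−499) = -13900 J.
Q = ΔU + W = nCpΔT = -16700 J.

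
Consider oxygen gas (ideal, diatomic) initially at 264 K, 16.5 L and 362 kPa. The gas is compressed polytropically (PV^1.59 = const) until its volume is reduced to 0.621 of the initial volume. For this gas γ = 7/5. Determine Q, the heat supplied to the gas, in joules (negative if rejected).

1560 J

n = P₁V₁/(RT₁) = 362×16.5/(8.314×264) = 2.72 mol.
Polytropic n=1.59: T₂ = T₁(V₁/V₂)^(n−1) = 264×(1.61)^0.59 = 350 K; P₂ = P₁(V₁/V₂)^n = 772 kPa.
W = (P₁V₁−P₂V₂)/(n−1) = (362×16.5−772×10.2)/0.59 = -3290 J.
ΔU = nCvΔT = 2.72×20.8×(350−264) = 4850 J.
Q = ΔU + W = 1560 J.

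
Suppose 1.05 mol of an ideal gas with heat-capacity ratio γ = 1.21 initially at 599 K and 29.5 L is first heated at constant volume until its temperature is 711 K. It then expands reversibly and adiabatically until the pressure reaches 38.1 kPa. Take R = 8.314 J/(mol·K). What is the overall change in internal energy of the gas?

-2930 J

P₁ = nRT₁/V₁ = 1.05×8.314×599/29.5 = 177 kPa.
Step 1 — Isochoric: V stays 29.5 L; P/T = const ⇒ T₂ = 711 K, P₂ = 210 kPa.
W = 0 (no volume change).
ΔU = nCvΔT = 1.05×39.6×(711−599) = 4660 J.
Q = ΔU = 4660 J.
State after step 1: P = 210 kPa, V = 29.5 L, T = 711 K.
Step 2 — Adiabatic: T₂/T₁ = (P₂/P₁)^((γ−1)/γ) ⇒ T₂ = 711×(0.181)^0.174 = 529 K; V₂ = 121 L.
ΔU = nCvΔT = 1.05×39.6×(529−711) = -7590 J.
Q = 0 for an adiabatic process, so W = −ΔU = 7590 J.
Net over both steps: W = 7590 J, Q = 4660 J, ΔU = -2930 J.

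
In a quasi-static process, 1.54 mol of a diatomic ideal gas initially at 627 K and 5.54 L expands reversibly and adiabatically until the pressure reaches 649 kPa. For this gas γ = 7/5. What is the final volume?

P₁ = nRT₁/V₁ = 1.54×8.314×627/5.54 = 1450 kPa.
Adiabatic: T₂/T₁ = (P₂/P₁)^((γ−1)/γ) ⇒ T₂ = 627×(0.448)^0.286 = 498 K; V₂ = 9.83 L.

9.83 L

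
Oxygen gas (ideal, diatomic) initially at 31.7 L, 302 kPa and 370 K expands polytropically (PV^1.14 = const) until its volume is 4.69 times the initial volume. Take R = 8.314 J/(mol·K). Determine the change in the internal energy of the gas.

-4660 J

n = P₁V₁/(RT₁) = 302×31.7/(8.314×370) = 3.11 mol.
Polytropic n=1.14: T₂ = T₁(V₁/V₂)^(n−1) = 370×(0.213)^0.14 = 298 K; P₂ = P₁(V₁/V₂)^n = 51.9 kPa.
For an ideal gas ΔU = nCvΔT with Cv = (5/2)R = 20.8 J/(mol·K).
ΔU = 3.11×20.8×(298−370) = -4660 J.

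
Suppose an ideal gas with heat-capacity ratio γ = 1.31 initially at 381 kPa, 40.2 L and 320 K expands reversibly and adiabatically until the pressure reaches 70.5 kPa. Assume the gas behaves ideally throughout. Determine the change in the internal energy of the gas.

-16300 J

n = P₁V₁/(RT₁) = 381×40.2/(8.314×320) = 5.76 mol.
Adiabatic: T₂/T₁ = (P₂/P₁)^((γ−1)/γ) ⇒ T₂ = 320×(0.185)^0.237 = 215 K; V₂ = 146 L.
For an ideal gas ΔU = nCvΔT with Cv = R/(γ−1) = 26.8 J/(mol·K).
ΔU = 5.76×26.8×(215−320) = -16300 J.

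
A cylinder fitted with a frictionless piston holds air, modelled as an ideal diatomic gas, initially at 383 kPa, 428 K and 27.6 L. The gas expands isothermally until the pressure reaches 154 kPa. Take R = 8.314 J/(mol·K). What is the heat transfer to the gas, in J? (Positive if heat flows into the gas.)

9630 J

n = P₁V₁/(RT₁) = 383×27.6/(8.314×428) = 2.97 mol.
Isothermal: T stays 428 K; PV = const ⇒ V₂ = 68.6 L, P₂ = 154 kPa.
ΔU = 0 (ideal gas, T constant).
W = nRT ln(V₂/V₁) = 2.97×8.314×428×ln(2.49) = 9630 J.
Q = ΔU + W = 9630 J.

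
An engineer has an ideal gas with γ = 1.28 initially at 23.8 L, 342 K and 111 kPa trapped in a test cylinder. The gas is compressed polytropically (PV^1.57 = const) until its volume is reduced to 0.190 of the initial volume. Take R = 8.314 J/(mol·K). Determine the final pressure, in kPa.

Polytropic n=1.57: T₂ = T₁(V₁/V₂)^(n−1) = 342×(5.26)^0.57 = 881 K; P₂ = P₁(V₁/V₂)^n = 1510 kPa.

1510 kPa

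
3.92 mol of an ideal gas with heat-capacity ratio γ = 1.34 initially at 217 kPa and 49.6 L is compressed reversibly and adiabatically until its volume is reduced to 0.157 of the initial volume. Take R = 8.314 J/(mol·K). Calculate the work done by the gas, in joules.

-27800 J

T₁ = P₁V₁/(nR) = 217×49.6/(3.92×8.314) = 330 K.
Adiabatic: TV^(γ−1) = const ⇒ T₂ = 330×(6.37)^0.340 = 620 K; PV^γ = const ⇒ P₂ = 2590 kPa.
ΔU = nCvΔT = 3.92×24.5×(620−330) = 27800 J.
Q = 0 for an adiabatic process, so W = −ΔU = -27800 J.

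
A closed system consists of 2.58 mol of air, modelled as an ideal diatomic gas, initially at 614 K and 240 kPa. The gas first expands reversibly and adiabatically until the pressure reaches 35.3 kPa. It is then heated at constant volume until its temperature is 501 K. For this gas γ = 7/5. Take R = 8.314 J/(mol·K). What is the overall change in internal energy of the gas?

-6060 J

V₁ = nRT₁/P₁ = 2.58×8.314×614/240 = 54.9 L.
Step 1 — Adiabatic: T₂/T₁ = (P₂/P₁)^((γ−1)/γ) ⇒ T₂ = 614×(0.147)^0.286 = 355 K; V₂ = 216 L.
ΔU = nCvΔT = 2.58×20.8×(355−614) = -13900 J.
Q = 0 for an adiabatic process, so W = −ΔU = 13900 J.
State after step 1: P = 35.3 kPa, V = 216 L, T = 355 K.
Step 2 — Isochoric: V stays 216 L; P/T = const ⇒ T₂ = 501 K, P₂ = 49.8 kPa.
W = 0 (no volume change).
ΔU = nCvΔT = 2.58×20.8×(501−355) = 7820 J.
Q = ΔU = 7820 J.
Net over both steps: W = 13900 J, Q = 7820 J, ΔU = -6060 J.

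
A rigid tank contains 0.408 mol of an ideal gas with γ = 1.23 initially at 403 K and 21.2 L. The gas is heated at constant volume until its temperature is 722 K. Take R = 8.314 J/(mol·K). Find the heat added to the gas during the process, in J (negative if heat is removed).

4700 J

P₁ = nRT₁/V₁ = 0.408×8.314×403/21.2 = 64.5 kPa.
Isochoric: V stays 21.2 L; P/T = const ⇒ T₂ = 722 K, P₂ = 116 kPa.
W = 0 (no volume change).
ΔU = nCvΔT = 0.408×36.1×(722−403) = 4700 J.
Q = ΔU = 4700 J.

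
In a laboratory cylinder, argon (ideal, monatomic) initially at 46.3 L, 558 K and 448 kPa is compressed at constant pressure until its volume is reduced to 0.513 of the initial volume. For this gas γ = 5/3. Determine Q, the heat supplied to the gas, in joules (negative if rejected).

-25300 J

n = P₁V₁/(RT₁) = 448×46.3/(8.314×558) = 4.47 mol.
Isobaric: P stays 448 kPa; V/T = const ⇒ T₂ = 286 K, V₂ = 23.8 L.
W = PΔV = 448×(23.8−46.3) kPa·L = -10100 J.
ΔU = nCvΔT = 4.47×12.5×(286−558) = -15200 J.
Q = ΔU + W = nCpΔT = -25300 J.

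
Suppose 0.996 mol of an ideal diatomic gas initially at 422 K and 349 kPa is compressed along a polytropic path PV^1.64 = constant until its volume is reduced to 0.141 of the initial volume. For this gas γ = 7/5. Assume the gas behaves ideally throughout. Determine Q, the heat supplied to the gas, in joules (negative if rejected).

V₁ = nRT₁/P₁ = 0.996×8.314×422/349 = 10.0 L.
Polytropic n=1.64: T₂ = T₁(V₁/V₂)^(n−1) = 422×(7.09)^0.64 = 1480 K; P₂ = P₁(V₁/V₂)^n = 8670 kPa.
W = (P₁V₁−P₂V₂)/(n−1) = (349×10.0−8670×1.41)/0.64 = -13700 J.
ΔU = nCvΔT = 0.996×20.8×(1480−422) = 21900 J.
Q = ΔU + W = 8200 J.

8200 J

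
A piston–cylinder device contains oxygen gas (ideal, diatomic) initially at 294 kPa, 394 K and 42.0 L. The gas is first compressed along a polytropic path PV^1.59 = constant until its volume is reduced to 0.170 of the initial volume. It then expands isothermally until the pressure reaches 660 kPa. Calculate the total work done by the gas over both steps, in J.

32000 J

n = P₁V₁/(RT₁) = 294×42.0/(8.314×394) = 3.77 mol.
Step 1 — Polytropic n=1.59: T₂ = T₁(V₁/V₂)^(n−1) = 394×(5.88)^0.59 = 1120 K; P₂ = P₁(V₁/V₂)^n = 4920 kPa.
W = (P₁V₁−P₂V₂)/(n−1) = (294×42.0−4920×7.14)/0.59 = -38600 J.
ΔU = nCvΔT = 3.77×20.8×(1120−394) = 56900 J.
Q = ΔU + W = 18300 J.
State after step 1: P = 4920 kPa, V = 7.14 L, T = 1120 K.
Step 2 — Isothermal: T stays 1120 K; PV = const ⇒ V₂ = 53.2 L, P₂ = 660 kPa.
ΔU = 0 (ideal gas, T constant).
W = nRT ln(V₂/V₁) = 3.77×8.314×1120×ln(7.45) = 70600 J.
Q = ΔU + W = 70600 J.
Net over both steps: W = 32000 J, Q = 88900 J, ΔU = 56900 J.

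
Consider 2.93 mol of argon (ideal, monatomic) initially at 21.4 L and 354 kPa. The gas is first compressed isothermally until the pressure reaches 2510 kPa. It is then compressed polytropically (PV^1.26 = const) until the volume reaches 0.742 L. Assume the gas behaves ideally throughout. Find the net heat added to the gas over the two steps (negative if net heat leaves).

-22700 J

T₁ = P₁V₁/(nR) = 354×21.4/(2.93×8.314) = 311 K.
Step 1 — Isothermal: T stays 311 K; PV = const ⇒ V₂ = 3.02 L, P₂ = 2510 kPa.
ΔU = 0 (ideal gas, T constant).
W = nRT ln(V₂/V₁) = 2.93×8.314×311×ln(0.141) = -14800 J.
Q = ΔU + W = -14800 J.
State after step 1: P = 2510 kPa, V = 3.02 L, T = 311 K.
Step 2 — Polytropic n=1.26: T₂ = T₁(V₁/V₂)^(n−1) = 311×(4.07)^0.26 = 448 K; P₂ = P₁(V₁/V₂)^n = 14700 kPa.
W = (P₁V₁−P₂V₂)/(n−1) = (2510×3.02−14700×0.742)/0.26 = -12800 J.
ΔU = nCvΔT = 2.93×12.5×(448−311) = 5000 J.
Q = ΔU + W = -7820 J.
Net over both steps: W = -27700 J, Q = -22700 J, ΔU = 5000 J.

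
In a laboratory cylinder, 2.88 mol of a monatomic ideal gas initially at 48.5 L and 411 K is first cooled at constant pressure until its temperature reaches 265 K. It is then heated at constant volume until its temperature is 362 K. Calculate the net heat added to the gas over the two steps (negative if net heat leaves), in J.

P₁ = nRT₁/V₁ = 2.88×8.314×411/48.5 = 203 kPa.
Step 1 — Isobaric: P stays 203 kPa; V/T = const ⇒ T₂ = 265 K, V₂ = 31.3 L.
W = PΔV = 203×(31.3−48.5) kPa·L = -3500 J.
ΔU = nCvΔT = 2.88×12.5×(265−411) = -5240 J.
Q = ΔU + W = nCpΔT = -8740 J.
State after step 1: P = 203 kPa, V = 31.3 L, T = 265 K.
Step 2 — Isochoric: V stays 31.3 L; P/T = const ⇒ T₂ = 362 K, P₂ = 277 kPa.
W = 0 (no volume change).
ΔU = nCvΔT = 2.88×12.5×(362−265) = 3480 J.
Q = ΔU = 3480 J.
Net over both steps: W = -3500 J, Q = -5260 J, ΔU = -1760 J.

-5260 J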